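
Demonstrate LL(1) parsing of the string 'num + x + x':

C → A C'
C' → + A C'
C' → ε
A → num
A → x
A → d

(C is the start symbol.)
LL(1) parsing maintains a stack (initially the start symbol over $) and the input. At each step: if the stack top is a terminal, match it against the current input token; if it is a non-terminal N, replace it with the RHS of M[N, lookahead] (the unique production whose predict set contains the lookahead).

Stack is shown with the top on the left.

Stack     Input          Action
-------------------------------
C $       num + x + x $  output C → A C'
A C' $    num + x + x $  output A → num
num C' $  num + x + x $  match 'num'
C' $      + x + x $      output C' → + A C'
+ A C' $  + x + x $      match '+'
A C' $    x + x $        output A → x
x C' $    x + x $        match 'x'
C' $      + x $          output C' → + A C'
+ A C' $  + x $          match '+'
A C' $    x $            output A → x
x C' $    x $            match 'x'
C' $      $              output C' → ε
$         $              accept

The string is accepted.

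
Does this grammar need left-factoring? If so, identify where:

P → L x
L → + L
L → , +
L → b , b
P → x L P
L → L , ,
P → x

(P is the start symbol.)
Yes, P has productions with common prefix 'x'

Left-factoring is needed when two productions for the same non-terminal
share a common prefix on the right-hand side.

Productions for P:
  P → L x
  P → x L P
  P → x
Productions for L:
  L → + L
  L → , +
  L → b , b
  L → L , ,

Found common prefix 'x' in productions for P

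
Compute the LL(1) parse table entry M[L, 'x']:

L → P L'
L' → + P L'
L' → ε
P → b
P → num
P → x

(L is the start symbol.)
L → P L'

To find M[L, 'x'], we find productions for L where 'x' is in the predict set (PREDICT(N → α) = (FIRST(α) \ {ε}) ∪ (FOLLOW(N) if α ⇒* ε)).

Relevant sets:
  FIRST(P) = { 'b', 'num', 'x' }

L → P L': PREDICT = { 'b', 'num', 'x' }
  'x' is in predict set, so this production goes in M[L, 'x']

M[L, 'x'] = L → P L'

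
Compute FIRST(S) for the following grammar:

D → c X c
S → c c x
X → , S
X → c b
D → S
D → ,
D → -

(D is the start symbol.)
{ 'c' }

From S → c c x:
  - c is a terminal: add 'c' and stop

Collecting: FIRST(S) = { 'c' }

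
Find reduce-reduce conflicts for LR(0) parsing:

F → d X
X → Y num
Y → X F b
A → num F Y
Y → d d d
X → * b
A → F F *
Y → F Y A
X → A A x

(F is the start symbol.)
Augment with F' → F and build the canonical LR(0) collection (I0 = CLOSURE({[F' → . F]}), then GOTO on every symbol after a dot until no new states appear). It has 29 states:
  I0: { [F → . d X], [F' → . F] }  — shift
  I1: { [F' → F .] }  — accept
  I2: { [A → . F F *], [A → . num F Y], [F → . d X], [F → d . X], [X → . * b], [X → . A A x], [X → . Y num], [Y → . F Y A], [Y → . X F b], [Y → . d d d] }  — shift
  I3: { [X → * . b] }  — shift
  I4: { [A → . F F *], [A → . num F Y], [F → . d X], [X → A . A x] }  — shift
  I5: { [A → . F F *], [A → . num F Y], [A → F . F *], [F → . d X], [X → . * b], [X → . A A x], [X → . Y num], [Y → . F Y A], [Y → . X F b], [Y → . d d d], [Y → F . Y A] }  — shift
  I6: { [F → . d X], [F → d X .], [Y → X . F b] }  — shift, reduce
  I7: { [X → Y . num] }  — shift
  I8: { [A → . F F *], [A → . num F Y], [F → . d X], [F → d . X], [X → . * b], [X → . A A x], [X → . Y num], [Y → . F Y A], [Y → . X F b], [Y → . d d d], [Y → d . d d] }  — shift
  I9: { [A → num . F Y], [F → . d X] }  — shift
  I10: { [A → . F F *], [A → . num F Y], [A → num F . Y], [F → . d X], [X → . * b], [X → . A A x], [X → . Y num], [Y → . F Y A], [Y → . X F b], [Y → . d d d] }  — shift
  I11: { [F → . d X], [Y → X . F b] }  — shift
  I12: { [A → num F Y .], [X → Y . num] }  — shift, reduce
  I13: { [X → Y num .] }  — reduce
  I14: { [Y → X F . b] }  — shift
  I15: { [Y → X F b .] }  — reduce
  I16: { [A → . F F *], [A → . num F Y], [F → . d X], [F → d . X], [X → . * b], [X → . A A x], [X → . Y num], [Y → . F Y A], [Y → . X F b], [Y → . d d d], [Y → d . d d], [Y → d d . d] }  — shift
  I17: { [A → . F F *], [A → . num F Y], [F → . d X], [F → d . X], [X → . * b], [X → . A A x], [X → . Y num], [Y → . F Y A], [Y → . X F b], [Y → . d d d], [Y → d . d d], [Y → d d . d], [Y → d d d .] }  — shift, reduce
  I18: { [A → . F F *], [A → . num F Y], [A → F . F *], [A → F F . *], [F → . d X], [X → . * b], [X → . A A x], [X → . Y num], [Y → . F Y A], [Y → . X F b], [Y → . d d d], [Y → F . Y A] }  — shift
  I19: { [A → . F F *], [A → . num F Y], [F → . d X], [X → Y . num], [Y → F Y . A] }  — shift
  I20: { [Y → F Y A .] }  — reduce
  I21: { [A → F . F *], [F → . d X] }  — shift
  I22: { [A → num . F Y], [F → . d X], [X → Y num .] }  — shift, reduce
  I23: { [A → F F . *] }  — shift
  I24: { [A → F F * .] }  — reduce
  I25: { [A → F F * .], [X → * . b] }  — shift, reduce
  I26: { [X → * b .] }  — reduce
  I27: { [X → A A . x] }  — shift
  I28: { [X → A A x .] }  — reduce

No state contains more than one complete item.

Answer: No reduce-reduce conflicts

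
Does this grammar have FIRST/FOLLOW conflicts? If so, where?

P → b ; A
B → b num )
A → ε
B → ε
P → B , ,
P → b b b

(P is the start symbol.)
Nullable non-terminals: A, B.
A has a nullable alternative but only one production, so nothing to check.

B: nullable alternative(s) B → ε; FOLLOW(B) = { ',' }
  B → b num ): FIRST \ {ε} = { 'b' } — disjoint from FOLLOW(B)
  B → ε: FIRST \ {ε} = { } — this is the only nullable alternative, skip

P has no nullable alternative, so no FIRST/FOLLOW check is needed there.

No FIRST/FOLLOW conflicts found.

Answer: No FIRST/FOLLOW conflicts.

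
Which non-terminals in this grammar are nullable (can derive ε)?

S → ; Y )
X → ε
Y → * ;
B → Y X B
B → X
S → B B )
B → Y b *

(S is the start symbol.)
{ 'B', 'X' }

ε-productions: X → ε
So X is immediately nullable.
B → X: every symbol on the right is nullable, so B is nullable too.
No further non-terminal can be added: every production for the remaining non-terminals contains a terminal or a non-nullable non-terminal.
Nullable = { 'B', 'X' }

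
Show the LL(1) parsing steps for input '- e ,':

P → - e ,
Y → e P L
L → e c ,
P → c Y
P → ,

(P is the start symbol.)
LL(1) parsing maintains a stack (initially the start symbol over $) and the input. At each step: if the stack top is a terminal, match it against the current input token; if it is a non-terminal N, replace it with the RHS of M[N, lookahead] (the unique production whose predict set contains the lookahead).

Stack is shown with the top on the left.

Stack    Input    Action
------------------------
P $      - e , $  output P → - e ,
- e , $  - e , $  match '-'
e , $    e , $    match 'e'
, $      , $      match ','
$        $        accept

The string is accepted.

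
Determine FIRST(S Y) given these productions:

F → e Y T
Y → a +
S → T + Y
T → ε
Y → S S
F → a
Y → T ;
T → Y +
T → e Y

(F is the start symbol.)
FIRST sets of the non-terminals involved (from the grammar, by fixed-point iteration):
  FIRST(S) = { '+', ';', 'a', 'e' }

To compute FIRST(S Y), process the symbols left to right:
Symbol S is a non-terminal. Add FIRST(S) \ {ε} = { '+', ';', 'a', 'e' }
S is not nullable (ε ∉ FIRST(S)), so stop here.
FIRST(S Y) = { '+', ';', 'a', 'e' }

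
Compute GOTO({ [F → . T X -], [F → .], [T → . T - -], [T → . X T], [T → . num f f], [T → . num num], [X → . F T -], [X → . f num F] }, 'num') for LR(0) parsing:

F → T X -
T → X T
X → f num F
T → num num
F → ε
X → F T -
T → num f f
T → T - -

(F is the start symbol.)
{ [T → num . f f], [T → num . num] }

GOTO(I, 'num') = CLOSURE({ [A → αX.β] : [A → α.Xβ] ∈ I, X = 'num' })

Items with dot before 'num', with the dot advanced:
  [T → . num f f] → [T → num . f f]
  [T → . num num] → [T → num . num]
Closure adds nothing (no advanced item has the dot before a non-terminal).

GOTO = { [T → num . f f], [T → num . num] }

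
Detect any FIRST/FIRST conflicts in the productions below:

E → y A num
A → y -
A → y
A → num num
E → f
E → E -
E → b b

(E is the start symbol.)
Yes. E → y A num / E → E '-' on { 'y' }; E → f / E → E '-' on { 'f' }; E → E '-' / E → b b on { 'b' }; A → y '-' / A → y on { 'y' }

FIRST sets of the non-terminals at (or reachable through a nullable prefix from) the front of some alternative:
  FIRST(E) = { 'b', 'f', 'y' }

Productions for E:
  E → y A num: FIRST = { 'y' }
  E → f: FIRST = { 'f' }
  E → E -: FIRST = { 'b', 'f', 'y' }
  E → b b: FIRST = { 'b' }
Productions for A:
  A → y -: FIRST = { 'y' }
  A → y: FIRST = { 'y' }
  A → num num: FIRST = { 'num' }

Conflict for E: E → y A num and E → E -
  Overlap: { 'y' }
Conflict for E: E → f and E → E -
  Overlap: { 'f' }
Conflict for E: E → E - and E → b b
  Overlap: { 'b' }
Conflict for A: A → y - and A → y
  Overlap: { 'y' }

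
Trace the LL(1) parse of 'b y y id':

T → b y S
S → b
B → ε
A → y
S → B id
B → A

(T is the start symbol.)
Stack is shown with the top on the left.

Stack    Input       Action
---------------------------
T $      b y y id $  output T → b y S
b y S $  b y y id $  match 'b'
y S $    y y id $    match 'y'
S $      y id $      output S → B id
B id $   y id $      output B → A
A id $   y id $      output A → y
y id $   y id $      match 'y'
id $     id $        match 'id'
$        $           accept

The string is accepted.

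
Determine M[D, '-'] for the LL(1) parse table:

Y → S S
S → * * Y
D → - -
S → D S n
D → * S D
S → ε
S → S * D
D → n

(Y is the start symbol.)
To find M[D, '-'], we find productions for D where '-' is in the predict set (PREDICT(N → α) = (FIRST(α) \ {ε}) ∪ (FOLLOW(N) if α ⇒* ε)).

D → - -: PREDICT = { '-' }
  '-' is in predict set, so this production goes in M[D, '-']
D → * S D: PREDICT = { '*' }
D → n: PREDICT = { 'n' }

M[D, '-'] = D → - -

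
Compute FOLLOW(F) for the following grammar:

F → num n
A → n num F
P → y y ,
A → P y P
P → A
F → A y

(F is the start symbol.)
F is the start symbol, so $ ∈ FOLLOW(F).
In A → n num F: F is at the end, add FOLLOW(A)

The FOLLOW sets referred to above (computed the same way, to a fixed point):
  FOLLOW(A) = { 'y' }

Taking the union: FOLLOW(F) = { $, 'y' }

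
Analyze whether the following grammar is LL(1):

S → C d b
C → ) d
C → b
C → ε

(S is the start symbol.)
A grammar is LL(1) if for each non-terminal N with multiple productions, the predict sets of those productions are pairwise disjoint, where PREDICT(N → α) = (FIRST(α) \ {ε}) ∪ (FOLLOW(N) if α ⇒* ε).

Relevant sets:
  FOLLOW(C) = { 'd' }

For C:
  PREDICT(C → ')' d) = { ')' }
  PREDICT(C → b) = { 'b' }
  PREDICT(C → ε) = { 'd' }
S has a single production, so nothing to check there.

All predict sets are disjoint. The grammar IS LL(1).

Answer: Yes, the grammar is LL(1).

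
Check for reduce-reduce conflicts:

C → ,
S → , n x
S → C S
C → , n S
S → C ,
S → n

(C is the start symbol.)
Yes — I8: [C → , .] vs [S → C , .]

A reduce-reduce conflict occurs when an LR(0) state has two complete items [A → α .] and [B → β .] — both call for a reduction, and with no lookahead the parser cannot choose between them.

Augment with C' → C and build the canonical LR(0) collection (I0 = CLOSURE({[C' → . C]}), then GOTO on every symbol after a dot until no new states appear). It has 12 states:
  I0: { [C → . , n S], [C → . ,], [C' → . C] }  — shift
  I1: { [C → , . n S], [C → , .] }  — shift, reduce
  I2: { [C' → C .] }  — accept
  I3: { [C → , n . S], [C → . , n S], [C → . ,], [S → . , n x], [S → . C ,], [S → . C S], [S → . n] }  — shift
  I4: { [C → , . n S], [C → , .], [S → , . n x] }  — shift, reduce
  I5: { [C → . , n S], [C → . ,], [S → . , n x], [S → . C ,], [S → . C S], [S → . n], [S → C . ,], [S → C . S] }  — shift
  I6: { [C → , n S .] }  — reduce
  I7: { [S → n .] }  — reduce
  I8: { [C → , . n S], [C → , .], [S → , . n x], [S → C , .] }  — shift, 2 reduces
  I9: { [S → C S .] }  — reduce
  I10: { [C → , n . S], [C → . , n S], [C → . ,], [S → , n . x], [S → . , n x], [S → . C ,], [S → . C S], [S → . n] }  — shift
  I11: { [S → , n x .] }  — reduce

I8 contains complete items [C → , .], [S → C , .] — reduce-reduce conflict.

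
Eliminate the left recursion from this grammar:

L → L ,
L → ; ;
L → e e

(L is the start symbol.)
L is directly left-recursive. The standard transformation for
  A → A α₁ | ... | A α_m | β₁ | ... | β_n
is
  A  → β₁ A' | ... | β_n A'
  A' → α₁ A' | ... | α_m A' | ε

L → ; ; becomes L → ; ; L'
L → e e becomes L → e e L'
L → L , becomes L' → , L'
Add L' → ε

Resulting grammar:
L → ; ; L'
L → e e L'
L' → , L'
L' → ε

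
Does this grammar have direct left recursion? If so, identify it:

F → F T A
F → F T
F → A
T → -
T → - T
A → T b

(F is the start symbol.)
Direct left recursion occurs when N → N α for some non-terminal N (the right-hand side begins with the left-hand side itself).

F → F T A: LEFT RECURSIVE (starts with F)
F → F T: LEFT RECURSIVE (starts with F)
F → A: starts with A
T → -: starts with '-'
T → - T: starts with '-'
A → T b: starts with T

The grammar has direct left recursion on: F.

Answer: Yes, F is left-recursive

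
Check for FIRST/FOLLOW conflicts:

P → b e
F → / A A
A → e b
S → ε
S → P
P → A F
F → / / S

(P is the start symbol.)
No FIRST/FOLLOW conflicts.

Nullable non-terminals: S.
FIRST sets used below: FIRST(P) = { 'b', 'e' }

S: nullable alternative(s) S → ε; FOLLOW(S) = { $ }
  S → ε: FIRST \ {ε} = { } — this is the only nullable alternative, skip
  S → P: FIRST \ {ε} = { 'b', 'e' } — disjoint from FOLLOW(S)

A, F, P have no nullable alternative, so no FIRST/FOLLOW check is needed there.

No FIRST/FOLLOW conflicts found.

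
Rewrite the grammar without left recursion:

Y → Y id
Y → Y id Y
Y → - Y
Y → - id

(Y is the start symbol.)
Y is directly left-recursive. The standard transformation for
  A → A α₁ | ... | A α_m | β₁ | ... | β_n
is
  A  → β₁ A' | ... | β_n A'
  A' → α₁ A' | ... | α_m A' | ε

Y → - Y becomes Y → - Y Y'
Y → - id becomes Y → - id Y'
Y → Y id becomes Y' → id Y'
Y → Y id Y becomes Y' → id Y Y'
Add Y' → ε

Resulting grammar:
Y → - Y Y'
Y → - id Y'
Y' → id Y'
Y' → id Y Y'
Y' → ε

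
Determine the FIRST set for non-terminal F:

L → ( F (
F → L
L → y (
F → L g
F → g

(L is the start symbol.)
{ '(', 'g', 'y' }

FIRST sets of the other non-terminals involved (by the same procedure, iterated to a fixed point):
  FIRST(L) = { '(', 'y' }

From F → L:
  - L is a non-terminal: add FIRST(L) \ {ε} = { '(', 'y' }
    L is not nullable, so stop
From F → L g:
  - L is a non-terminal: add FIRST(L) \ {ε} = { '(', 'y' }
    L is not nullable, so stop
From F → g:
  - g is a terminal: add 'g' and stop

Collecting: FIRST(F) = { '(', 'g', 'y' }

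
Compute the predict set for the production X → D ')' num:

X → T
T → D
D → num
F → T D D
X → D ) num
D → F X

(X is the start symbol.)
PREDICT(X → D ')' num) = (FIRST(RHS) \ {ε}) ∪ (FOLLOW(X) if ε ∈ FIRST(RHS), i.e. RHS ⇒* ε)
FIRST(D) = { 'num' }
FIRST(D ')' num) = { 'num' }
ε ∉ FIRST(D ')' num), so FOLLOW(X) is not added.
PREDICT(X → D ')' num) = { 'num' }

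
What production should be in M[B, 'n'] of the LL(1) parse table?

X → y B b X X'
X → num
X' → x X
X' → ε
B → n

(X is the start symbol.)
B → n

To find M[B, 'n'], we find productions for B where 'n' is in the predict set (PREDICT(N → α) = (FIRST(α) \ {ε}) ∪ (FOLLOW(N) if α ⇒* ε)).

B → n: PREDICT = { 'n' }
  'n' is in predict set, so this production goes in M[B, 'n']

M[B, 'n'] = B → n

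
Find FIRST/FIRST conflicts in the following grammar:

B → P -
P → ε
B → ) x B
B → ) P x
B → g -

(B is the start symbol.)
Yes. B → ')' x B / B → ')' P x on { ')' }

A FIRST/FIRST conflict occurs when two productions N → α and N → β for the same non-terminal have FIRST(α) ∩ FIRST(β) ≠ ∅ (with ε ∈ FIRST of a nullable right-hand side, so two nullable alternatives also conflict).

FIRST sets of the non-terminals at (or reachable through a nullable prefix from) the front of some alternative:
  FIRST(P) = { ε }

Productions for B:
  B → P -: FIRST = { '-' }
  B → ) x B: FIRST = { ')' }
  B → ) P x: FIRST = { ')' }
  B → g -: FIRST = { 'g' }
P has only one production, so no FIRST/FIRST conflict is possible there.

Conflict for B: B → ) x B and B → ) P x
  Overlap: { ')' }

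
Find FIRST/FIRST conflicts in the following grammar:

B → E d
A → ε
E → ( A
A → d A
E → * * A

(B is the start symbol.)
A FIRST/FIRST conflict occurs when two productions N → α and N → β for the same non-terminal have FIRST(α) ∩ FIRST(β) ≠ ∅ (with ε ∈ FIRST of a nullable right-hand side, so two nullable alternatives also conflict).

Productions for A:
  A → ε: FIRST = { ε }
  A → d A: FIRST = { 'd' }
Productions for E:
  E → ( A: FIRST = { '(' }
  E → * * A: FIRST = { '*' }
B has only one production, so no FIRST/FIRST conflict is possible there.

All alternatives of each non-terminal have pairwise disjoint FIRST sets.

Answer: No FIRST/FIRST conflicts.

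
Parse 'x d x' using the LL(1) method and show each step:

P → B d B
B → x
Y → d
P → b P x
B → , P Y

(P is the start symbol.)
LL(1) parsing maintains a stack (initially the start symbol over $) and the input. At each step: if the stack top is a terminal, match it against the current input token; if it is a non-terminal N, replace it with the RHS of M[N, lookahead] (the unique production whose predict set contains the lookahead).

Stack is shown with the top on the left.

Stack    Input    Action
------------------------
P $      x d x $  output P → B d B
B d B $  x d x $  output B → x
x d B $  x d x $  match 'x'
d B $    d x $    match 'd'
B $      x $      output B → x
x $      x $      match 'x'
$        $        accept

The string is accepted.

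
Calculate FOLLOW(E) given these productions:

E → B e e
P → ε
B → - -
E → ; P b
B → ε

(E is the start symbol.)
{ $ }

E is the start symbol, so $ ∈ FOLLOW(E).
E does not occur on any right-hand side.

Taking the union: FOLLOW(E) = { $ }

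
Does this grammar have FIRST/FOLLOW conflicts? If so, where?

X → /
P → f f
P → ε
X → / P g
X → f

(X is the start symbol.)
A FIRST/FOLLOW conflict occurs when a non-terminal N has a nullable alternative N → β (β ⇒* ε) and another alternative N → α with FIRST(α) ∩ FOLLOW(N) ≠ ∅: on such a lookahead the parser cannot decide between expanding α and letting N vanish via β.

Nullable non-terminals: P.

P: nullable alternative(s) P → ε; FOLLOW(P) = { 'g' }
  P → f f: FIRST \ {ε} = { 'f' } — disjoint from FOLLOW(P)
  P → ε: FIRST \ {ε} = { } — this is the only nullable alternative, skip

X has no nullable alternative, so no FIRST/FOLLOW check is needed there.

No FIRST/FOLLOW conflicts found.

Answer: No FIRST/FOLLOW conflicts.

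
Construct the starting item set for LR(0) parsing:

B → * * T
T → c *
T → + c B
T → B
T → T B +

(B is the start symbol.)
First, augment the grammar with B' → B
I₀ = CLOSURE({ [B' → . B] }):
  [B' → . B] has the dot before B: add [B → . * * T]
No further items can be added.

I₀ = { [B → . * * T], [B' → . B] }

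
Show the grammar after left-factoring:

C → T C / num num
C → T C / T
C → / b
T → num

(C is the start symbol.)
C → T C / C'
C' → num num
C' → T
C → / b
T → num

Left-factoring transforms A → αβ₁ | αβ₂ into A → αA' and A' → β₁ | β₂
(α is the longest common prefix among the alternatives). Repeat until
no nonterminal has two alternatives with a common prefix.

Round 1: C has alternatives sharing prefix 'T C /'. Introduce C': C → T C / C'
  Add: C' → num num
  Add: C' → T

No remaining common prefixes — done.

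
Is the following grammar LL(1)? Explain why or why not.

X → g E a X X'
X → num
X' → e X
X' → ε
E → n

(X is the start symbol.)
No. Predict set conflict for X': { 'e' }

A grammar is LL(1) if for each non-terminal N with multiple productions, the predict sets of those productions are pairwise disjoint, where PREDICT(N → α) = (FIRST(α) \ {ε}) ∪ (FOLLOW(N) if α ⇒* ε).

Relevant sets:
  FOLLOW(X') = { $, 'e' }

For X:
  PREDICT(X → g E a X X') = { 'g' }
  PREDICT(X → num) = { 'num' }
For X':
  PREDICT(X' → e X) = { 'e' }
  PREDICT(X' → ε) = { $, 'e' }
E has a single production, so nothing to check there.

Conflict found: Predict set conflict for X': { 'e' }
The grammar is NOT LL(1).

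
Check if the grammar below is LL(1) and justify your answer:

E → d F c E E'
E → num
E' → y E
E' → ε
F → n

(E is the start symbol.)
No. Predict set conflict for E': { 'y' }

A grammar is LL(1) if for each non-terminal N with multiple productions, the predict sets of those productions are pairwise disjoint, where PREDICT(N → α) = (FIRST(α) \ {ε}) ∪ (FOLLOW(N) if α ⇒* ε).

Relevant sets:
  FOLLOW(E') = { $, 'y' }

For E:
  PREDICT(E → d F c E E') = { 'd' }
  PREDICT(E → num) = { 'num' }
For E':
  PREDICT(E' → y E) = { 'y' }
  PREDICT(E' → ε) = { $, 'y' }
F has a single production, so nothing to check there.

Conflict found: Predict set conflict for E': { 'y' }
The grammar is NOT LL(1).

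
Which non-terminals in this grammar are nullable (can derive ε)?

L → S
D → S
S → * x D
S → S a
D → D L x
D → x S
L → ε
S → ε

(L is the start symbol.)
{ 'D', 'L', 'S' }

A non-terminal is nullable if it can derive ε (the empty string): either it has an ε-production, or it has a production whose right-hand side consists entirely of nullable non-terminals.

ε-productions: L → ε, S → ε
So L, S are immediately nullable.
D → S: every symbol on the right is nullable, so D is nullable too.
Every non-terminal is now nullable.
Nullable = { 'D', 'L', 'S' }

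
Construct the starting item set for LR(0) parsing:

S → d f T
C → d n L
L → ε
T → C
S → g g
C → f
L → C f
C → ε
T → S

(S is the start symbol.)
{ [S → . d f T], [S → . g g], [S' → . S] }

First, augment the grammar with S' → S
I₀ = CLOSURE({ [S' → . S] }):
  [S' → . S] has the dot before S: add [S → . d f T], [S → . g g]
No further items can be added.

I₀ = { [S → . d f T], [S → . g g], [S' → . S] }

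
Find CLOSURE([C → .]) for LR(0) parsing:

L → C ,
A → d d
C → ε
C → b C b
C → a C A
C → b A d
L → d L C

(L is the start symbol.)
{ [C → .] }

Start with: [C → .]
The dot is at the end, so nothing is added.

CLOSURE = { [C → .] }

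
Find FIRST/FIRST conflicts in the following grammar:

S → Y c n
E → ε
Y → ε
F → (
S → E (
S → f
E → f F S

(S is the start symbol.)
A FIRST/FIRST conflict occurs when two productions N → α and N → β for the same non-terminal have FIRST(α) ∩ FIRST(β) ≠ ∅ (with ε ∈ FIRST of a nullable right-hand side, so two nullable alternatives also conflict).

FIRST sets of the non-terminals at (or reachable through a nullable prefix from) the front of some alternative:
  FIRST(Y) = { ε }
  FIRST(E) = { 'f', ε }

Productions for S:
  S → Y c n: FIRST = { 'c' }
  S → E (: FIRST = { '(', 'f' }
  S → f: FIRST = { 'f' }
Productions for E:
  E → ε: FIRST = { ε }
  E → f F S: FIRST = { 'f' }
Y, F have only one production, so no FIRST/FIRST conflict is possible there.

Conflict for S: S → E ( and S → f
  Overlap: { 'f' }

Answer: Yes. S → E '(' / S → f on { 'f' }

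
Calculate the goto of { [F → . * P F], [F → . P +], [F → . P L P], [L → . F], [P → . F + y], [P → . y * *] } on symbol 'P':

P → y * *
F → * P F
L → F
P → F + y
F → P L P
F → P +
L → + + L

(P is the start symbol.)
{ [F → . * P F], [F → . P +], [F → . P L P], [F → P . +], [F → P . L P], [L → . + + L], [L → . F], [P → . F + y], [P → . y * *] }

GOTO(I, 'P') = CLOSURE({ [A → αX.β] : [A → α.Xβ] ∈ I, X = 'P' })

Items with dot before 'P', with the dot advanced:
  [F → . P +] → [F → P . +]
  [F → . P L P] → [F → P . L P]
Closure of the advanced items:
  [F → P . L P] has the dot before L: add [L → . F], [L → . + + L]
  [L → . F] has the dot before F: add [F → . * P F], [F → . P L P], [F → . P +]
  [F → . P L P] has the dot before P: add [P → . y * *], [P → . F + y]

GOTO = { [F → . * P F], [F → . P +], [F → . P L P], [F → P . +], [F → P . L P], [L → . + + L], [L → . F], [P → . F + y], [P → . y * *] }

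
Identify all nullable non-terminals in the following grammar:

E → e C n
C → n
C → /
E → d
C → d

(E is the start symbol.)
None

There are no ε-productions, so no non-terminal can derive ε.
No non-terminals are nullable.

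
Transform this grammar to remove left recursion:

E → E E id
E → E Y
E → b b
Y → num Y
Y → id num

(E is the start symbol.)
E is directly left-recursive. The standard transformation for
  A → A α₁ | ... | A α_m | β₁ | ... | β_n
is
  A  → β₁ A' | ... | β_n A'
  A' → α₁ A' | ... | α_m A' | ε

E → b b becomes E → b b E'
E → E E id becomes E' → E id E'
E → E Y becomes E' → Y E'
Add E' → ε

Productions for other non-terminals are unchanged:
  Y → num Y
  Y → id num

Resulting grammar:
E → b b E'
E' → E id E'
E' → Y E'
E' → ε
Y → num Y
Y → id num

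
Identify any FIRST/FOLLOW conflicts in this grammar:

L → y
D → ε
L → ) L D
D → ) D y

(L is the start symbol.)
A FIRST/FOLLOW conflict occurs when a non-terminal N has a nullable alternative N → β (β ⇒* ε) and another alternative N → α with FIRST(α) ∩ FOLLOW(N) ≠ ∅: on such a lookahead the parser cannot decide between expanding α and letting N vanish via β.

Nullable non-terminals: D.

D: nullable alternative(s) D → ε; FOLLOW(D) = { $, ')', 'y' }
  D → ε: FIRST \ {ε} = { } — this is the only nullable alternative, skip
  D → ) D y: FIRST \ {ε} = { ')' } — overlaps FOLLOW(D) on { ')' }: CONFLICT

L has no nullable alternative, so no FIRST/FOLLOW check is needed there.

So the grammar has 1 FIRST/FOLLOW conflict (marked CONFLICT above).

Answer: Yes. D → ')' D y with FOLLOW(D) on { ')' }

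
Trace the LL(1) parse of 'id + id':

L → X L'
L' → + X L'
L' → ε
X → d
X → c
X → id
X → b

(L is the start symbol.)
Stack is shown with the top on the left.

Stack     Input      Action
---------------------------
L $       id + id $  output L → X L'
X L' $    id + id $  output X → id
id L' $   id + id $  match 'id'
L' $      + id $     output L' → + X L'
+ X L' $  + id $     match '+'
X L' $    id $       output X → id
id L' $   id $       match 'id'
L' $      $          output L' → ε
$         $          accept

The string is accepted.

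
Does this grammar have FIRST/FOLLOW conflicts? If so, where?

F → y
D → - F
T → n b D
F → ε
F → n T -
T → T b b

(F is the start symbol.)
No FIRST/FOLLOW conflicts.

Nullable non-terminals: F.

F: nullable alternative(s) F → ε; FOLLOW(F) = { $, '-', 'b' }
  F → y: FIRST \ {ε} = { 'y' } — disjoint from FOLLOW(F)
  F → ε: FIRST \ {ε} = { } — this is the only nullable alternative, skip
  F → n T -: FIRST \ {ε} = { 'n' } — disjoint from FOLLOW(F)

D, T have no nullable alternative, so no FIRST/FOLLOW check is needed there.

No FIRST/FOLLOW conflicts found.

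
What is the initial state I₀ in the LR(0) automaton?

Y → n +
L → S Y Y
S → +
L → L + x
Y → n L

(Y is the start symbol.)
First, augment the grammar with Y' → Y
I₀ = CLOSURE({ [Y' → . Y] }):
  [Y' → . Y] has the dot before Y: add [Y → . n +], [Y → . n L]
No further items can be added.

I₀ = { [Y → . n +], [Y → . n L], [Y' → . Y] }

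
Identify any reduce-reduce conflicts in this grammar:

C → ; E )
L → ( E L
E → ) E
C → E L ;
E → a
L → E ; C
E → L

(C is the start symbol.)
A reduce-reduce conflict occurs when an LR(0) state has two complete items [A → α .] and [B → β .] — both call for a reduction, and with no lookahead the parser cannot choose between them.

Augment with C' → C and build the canonical LR(0) collection (I0 = CLOSURE({[C' → . C]}), then GOTO on every symbol after a dot until no new states appear). It has 18 states:
  I0: { [C → . ; E )], [C → . E L ;], [C' → . C], [E → . ) E], [E → . L], [E → . a], [L → . ( E L], [L → . E ; C] }  — shift
  I1: { [E → . ) E], [E → . L], [E → . a], [L → ( . E L], [L → . ( E L], [L → . E ; C] }  — shift
  I2: { [E → ) . E], [E → . ) E], [E → . L], [E → . a], [L → . ( E L], [L → . E ; C] }  — shift
  I3: { [C → ; . E )], [E → . ) E], [E → . L], [E → . a], [L → . ( E L], [L → . E ; C] }  — shift
  I4: { [C' → C .] }  — accept
  I5: { [C → E . L ;], [E → . ) E], [E → . L], [E → . a], [L → . ( E L], [L → . E ; C], [L → E . ; C] }  — shift
  I6: { [E → L .] }  — reduce
  I7: { [E → a .] }  — reduce
  I8: { [C → . ; E )], [C → . E L ;], [E → . ) E], [E → . L], [E → . a], [L → . ( E L], [L → . E ; C], [L → E ; . C] }  — shift
  I9: { [L → E . ; C] }  — shift
  I10: { [C → E L . ;], [E → L .] }  — shift, reduce
  I11: { [C → E L ; .] }  — reduce
  I12: { [L → E ; C .] }  — reduce
  I13: { [C → ; E . )], [L → E . ; C] }  — shift
  I14: { [C → ; E ) .] }  — reduce
  I15: { [E → ) E .], [L → E . ; C] }  — shift, reduce
  I16: { [E → . ) E], [E → . L], [E → . a], [L → ( E . L], [L → . ( E L], [L → . E ; C], [L → E . ; C] }  — shift
  I17: { [E → L .], [L → ( E L .] }  — 2 reduces

I17 contains complete items [E → L .], [L → ( E L .] — reduce-reduce conflict.

Answer: Yes — I17: [E → L .] vs [L → ( E L .]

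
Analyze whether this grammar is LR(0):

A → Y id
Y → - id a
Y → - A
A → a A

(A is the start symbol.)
Yes, the grammar is LR(0)

Augment with A' → A and build the canonical LR(0) collection (I0 = CLOSURE({[A' → . A]}), then GOTO on every symbol after a dot until no new states appear). It has 10 states:
  I0: { [A → . Y id], [A → . a A], [A' → . A], [Y → . - A], [Y → . - id a] }  — shift
  I1: { [A → . Y id], [A → . a A], [Y → - . A], [Y → - . id a], [Y → . - A], [Y → . - id a] }  — shift
  I2: { [A' → A .] }  — accept
  I3: { [A → Y . id] }  — shift
  I4: { [A → . Y id], [A → . a A], [A → a . A], [Y → . - A], [Y → . - id a] }  — shift
  I5: { [A → a A .] }  — reduce
  I6: { [A → Y id .] }  — reduce
  I7: { [Y → - A .] }  — reduce
  I8: { [Y → - id . a] }  — shift
  I9: { [Y → - id a .] }  — reduce

Every state is either a pure shift/goto state or contains exactly one complete item and nothing to shift — no conflicts. The grammar is LR(0).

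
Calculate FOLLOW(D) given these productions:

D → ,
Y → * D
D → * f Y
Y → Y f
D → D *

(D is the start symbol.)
To compute FOLLOW(D), find every occurrence of D on a right-hand side N → α D β: add FIRST(β) \ {ε}, and if β is empty or nullable also add FOLLOW(N). Iterate to a fixed point.

D is the start symbol, so $ ∈ FOLLOW(D).
In Y → * D: D is at the end, add FOLLOW(Y)
In D → D *: D is followed by '*', add FIRST('*') \ {ε} = { '*' }

The FOLLOW sets referred to above (computed the same way, to a fixed point):
  FOLLOW(Y) = { $, '*', 'f' }

Taking the union: FOLLOW(D) = { $, '*', 'f' }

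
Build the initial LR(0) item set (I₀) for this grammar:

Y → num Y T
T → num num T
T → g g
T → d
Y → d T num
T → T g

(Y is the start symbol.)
{ [Y → . d T num], [Y → . num Y T], [Y' → . Y] }

First, augment the grammar with Y' → Y
I₀ = CLOSURE({ [Y' → . Y] }):
  [Y' → . Y] has the dot before Y: add [Y → . num Y T], [Y → . d T num]
No further items can be added.

I₀ = { [Y → . d T num], [Y → . num Y T], [Y' → . Y] }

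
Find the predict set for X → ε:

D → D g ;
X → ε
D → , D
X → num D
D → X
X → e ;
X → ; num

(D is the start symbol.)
{ $, 'g' }

PREDICT(X → ε) = (FIRST(RHS) \ {ε}) ∪ (FOLLOW(X) if ε ∈ FIRST(RHS), i.e. RHS ⇒* ε)
The right-hand side is ε (FIRST(ε) = { ε }), so the predict set is FOLLOW(X) = { $, 'g' }
PREDICT(X → ε) = { $, 'g' }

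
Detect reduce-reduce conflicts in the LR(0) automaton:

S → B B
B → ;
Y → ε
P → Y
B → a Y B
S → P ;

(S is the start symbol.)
No reduce-reduce conflicts

Augment with S' → S and build the canonical LR(0) collection (I0 = CLOSURE({[S' → . S]}), then GOTO on every symbol after a dot until no new states appear). It has 11 states:
  I0: { [B → . ;], [B → . a Y B], [P → . Y], [S → . B B], [S → . P ;], [S' → . S], [Y → .] }  — shift, reduce
  I1: { [B → ; .] }  — reduce
  I2: { [B → . ;], [B → . a Y B], [S → B . B] }  — shift
  I3: { [S → P . ;] }  — shift
  I4: { [S' → S .] }  — accept
  I5: { [P → Y .] }  — reduce
  I6: { [B → a . Y B], [Y → .] }  — reduce
  I7: { [B → . ;], [B → . a Y B], [B → a Y . B] }  — shift
  I8: { [B → a Y B .] }  — reduce
  I9: { [S → P ; .] }  — reduce
  I10: { [S → B B .] }  — reduce

No state contains more than one complete item.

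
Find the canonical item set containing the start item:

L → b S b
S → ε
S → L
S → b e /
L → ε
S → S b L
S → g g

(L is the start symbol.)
First, augment the grammar with L' → L
I₀ = CLOSURE({ [L' → . L] }):
  [L' → . L] has the dot before L: add [L → . b S b], [L → .]
No further items can be added.

I₀ = { [L → . b S b], [L → .], [L' → . L] }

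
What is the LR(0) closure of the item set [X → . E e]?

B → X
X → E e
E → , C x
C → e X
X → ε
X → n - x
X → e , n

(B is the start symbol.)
To compute CLOSURE, for each item [A → α.Bβ] where B is a non-terminal, add [B → .γ] for all productions B → γ; repeat for the newly added items until nothing changes.

Start with: [X → . E e]
  [X → . E e] has the dot before E: add [E → . , C x]
No further items can be added.

CLOSURE = { [E → . , C x], [X → . E e] }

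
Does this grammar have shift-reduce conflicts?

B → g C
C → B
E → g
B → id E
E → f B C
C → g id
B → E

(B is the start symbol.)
Augment with B' → B and build the canonical LR(0) collection (I0 = CLOSURE({[B' → . B]}), then GOTO on every symbol after a dot until no new states appear). It has 14 states:
  I0: { [B → . E], [B → . g C], [B → . id E], [B' → . B], [E → . f B C], [E → . g] }  — shift
  I1: { [B' → B .] }  — accept
  I2: { [B → E .] }  — reduce
  I3: { [B → . E], [B → . g C], [B → . id E], [E → . f B C], [E → . g], [E → f . B C] }  — shift
  I4: { [B → . E], [B → . g C], [B → . id E], [B → g . C], [C → . B], [C → . g id], [E → . f B C], [E → . g], [E → g .] }  — shift, reduce
  I5: { [B → id . E], [E → . f B C], [E → . g] }  — shift
  I6: { [B → id E .] }  — reduce
  I7: { [E → g .] }  — reduce
  I8: { [C → B .] }  — reduce
  I9: { [B → g C .] }  — reduce
  I10: { [B → . E], [B → . g C], [B → . id E], [B → g . C], [C → . B], [C → . g id], [C → g . id], [E → . f B C], [E → . g], [E → g .] }  — shift, reduce
  I11: { [B → id . E], [C → g id .], [E → . f B C], [E → . g] }  — shift, reduce
  I12: { [B → . E], [B → . g C], [B → . id E], [C → . B], [C → . g id], [E → . f B C], [E → . g], [E → f B . C] }  — shift
  I13: { [E → f B C .] }  — reduce

I4 contains reduce item [E → g .] and shift items [B → . g C], [B → . id E], [C → . g id], [E → . f B C], [E → . g] — shift-reduce conflict.
I10 contains reduce item [E → g .] and shift items [B → . g C], [B → . id E], [C → . g id], [C → g . id], [E → . f B C], [E → . g] — shift-reduce conflict.
I11 contains reduce item [C → g id .] and shift items [E → . f B C], [E → . g] — shift-reduce conflict.

Answer: Yes — I4: [E → g .] vs [B → . g C]; I10: [E → g .] vs [B → . g C]; I11: [C → g id .] vs [E → . f B C]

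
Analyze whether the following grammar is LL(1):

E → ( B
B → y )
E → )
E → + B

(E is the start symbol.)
For E:
  PREDICT(E → '(' B) = { '(' }
  PREDICT(E → ')') = { ')' }
  PREDICT(E → '+' B) = { '+' }
B has a single production, so nothing to check there.

All predict sets are disjoint. The grammar IS LL(1).

Answer: Yes, the grammar is LL(1).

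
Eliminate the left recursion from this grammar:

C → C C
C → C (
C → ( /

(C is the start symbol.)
C is directly left-recursive. The standard transformation for
  A → A α₁ | ... | A α_m | β₁ | ... | β_n
is
  A  → β₁ A' | ... | β_n A'
  A' → α₁ A' | ... | α_m A' | ε

C → ( / becomes C → ( / C'
C → C C becomes C' → C C'
C → C ( becomes C' → ( C'
Add C' → ε

Resulting grammar:
C → ( / C'
C' → C C'
C' → ( C'
C' → ε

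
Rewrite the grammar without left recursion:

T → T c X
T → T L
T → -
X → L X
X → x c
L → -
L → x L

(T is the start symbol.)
T is directly left-recursive. The standard transformation for
  A → A α₁ | ... | A α_m | β₁ | ... | β_n
is
  A  → β₁ A' | ... | β_n A'
  A' → α₁ A' | ... | α_m A' | ε

T → - becomes T → - T'
T → T c X becomes T' → c X T'
T → T L becomes T' → L T'
Add T' → ε

Productions for other non-terminals are unchanged:
  X → L X
  X → x c
  L → -
  L → x L

Resulting grammar:
T → - T'
T' → c X T'
T' → L T'
T' → ε
X → L X
X → x c
L → -
L → x L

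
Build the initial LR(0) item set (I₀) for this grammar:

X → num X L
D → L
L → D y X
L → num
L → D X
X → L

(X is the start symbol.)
{ [D → . L], [L → . D X], [L → . D y X], [L → . num], [X → . L], [X → . num X L], [X' → . X] }

First, augment the grammar with X' → X
I₀ = CLOSURE({ [X' → . X] }):
  [X' → . X] has the dot before X: add [X → . num X L], [X → . L]
  [X → . L] has the dot before L: add [L → . D y X], [L → . num], [L → . D X]
  [L → . D y X] has the dot before D: add [D → . L]
No further items can be added.

I₀ = { [D → . L], [L → . D X], [L → . D y X], [L → . num], [X → . L], [X → . num X L], [X' → . X] }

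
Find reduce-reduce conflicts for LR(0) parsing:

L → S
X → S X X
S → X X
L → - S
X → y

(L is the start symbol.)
A reduce-reduce conflict occurs when an LR(0) state has two complete items [A → α .] and [B → β .] — both call for a reduction, and with no lookahead the parser cannot choose between them.

Augment with L' → L and build the canonical LR(0) collection (I0 = CLOSURE({[L' → . L]}), then GOTO on every symbol after a dot until no new states appear). It has 11 states:
  I0: { [L → . - S], [L → . S], [L' → . L], [S → . X X], [X → . S X X], [X → . y] }  — shift
  I1: { [L → - . S], [S → . X X], [X → . S X X], [X → . y] }  — shift
  I2: { [L' → L .] }  — accept
  I3: { [L → S .], [S → . X X], [X → . S X X], [X → . y], [X → S . X X] }  — shift, reduce
  I4: { [S → . X X], [S → X . X], [X → . S X X], [X → . y] }  — shift
  I5: { [X → y .] }  — reduce
  I6: { [S → . X X], [X → . S X X], [X → . y], [X → S . X X] }  — shift
  I7: { [S → . X X], [S → X . X], [S → X X .], [X → . S X X], [X → . y] }  — shift, reduce
  I8: { [S → . X X], [S → X . X], [X → . S X X], [X → . y], [X → S X . X] }  — shift
  I9: { [S → . X X], [S → X . X], [S → X X .], [X → . S X X], [X → . y], [X → S X X .] }  — shift, 2 reduces
  I10: { [L → - S .], [S → . X X], [X → . S X X], [X → . y], [X → S . X X] }  — shift, reduce

I9 contains complete items [S → X X .], [X → S X X .] — reduce-reduce conflict.

Answer: Yes — I9: [S → X X .] vs [X → S X X .]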